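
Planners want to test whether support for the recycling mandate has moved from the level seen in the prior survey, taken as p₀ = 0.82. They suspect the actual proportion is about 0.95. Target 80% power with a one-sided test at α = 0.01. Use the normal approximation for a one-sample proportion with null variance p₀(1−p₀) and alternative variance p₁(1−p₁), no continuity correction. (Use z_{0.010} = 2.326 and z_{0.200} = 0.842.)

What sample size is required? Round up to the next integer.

n = 69

n = [z_α·√(p₀q₀) + z_β·√(p₁q₁)]² / (p₁ − p₀)²
  = [2.326·√(0.82·0.18) + 0.842·√(0.95·0.05)]² / (0.13)²
  = [2.326·0.3842 + 0.842·0.2179]² / 0.0169
  = [1.0771]² / 0.0169
  = 68.65
Round up → n = 69.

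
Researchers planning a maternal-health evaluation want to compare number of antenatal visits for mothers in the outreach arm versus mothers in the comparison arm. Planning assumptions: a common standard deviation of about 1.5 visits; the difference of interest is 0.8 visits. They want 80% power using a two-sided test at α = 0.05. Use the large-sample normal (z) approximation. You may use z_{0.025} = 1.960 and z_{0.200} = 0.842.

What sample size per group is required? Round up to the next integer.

n = (z_{α/2} + z_β)² · (σ₁² + σ₂²) / δ²
  = (1.960 + 0.842)² · (2·1.5² = 4.5) / 0.8²
  = 7.8512 · 4.5 / 0.64
  = 55.20
Round up → n = 56 per group.

n = 56 per group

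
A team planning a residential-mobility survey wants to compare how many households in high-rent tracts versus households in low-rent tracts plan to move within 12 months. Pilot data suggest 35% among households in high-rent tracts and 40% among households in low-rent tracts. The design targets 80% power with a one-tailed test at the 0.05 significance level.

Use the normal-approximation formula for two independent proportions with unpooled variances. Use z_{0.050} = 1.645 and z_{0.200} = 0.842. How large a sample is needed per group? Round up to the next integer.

n = 1157 per group

n = (z_α + z_β)² · [p₁(1−p₁) + p₂(1−p₂)] / (p₁ − p₂)²
  = (1.645 + 0.842)² · (0.35·0.65 + 0.40·0.60) / (-0.05)²
  = (2.487)² · (0.2275 + 0.2400) / 0.0025
  = 6.1852 · 0.4675 / 0.0025
  = 1156.63
Round up → n = 1157 per group.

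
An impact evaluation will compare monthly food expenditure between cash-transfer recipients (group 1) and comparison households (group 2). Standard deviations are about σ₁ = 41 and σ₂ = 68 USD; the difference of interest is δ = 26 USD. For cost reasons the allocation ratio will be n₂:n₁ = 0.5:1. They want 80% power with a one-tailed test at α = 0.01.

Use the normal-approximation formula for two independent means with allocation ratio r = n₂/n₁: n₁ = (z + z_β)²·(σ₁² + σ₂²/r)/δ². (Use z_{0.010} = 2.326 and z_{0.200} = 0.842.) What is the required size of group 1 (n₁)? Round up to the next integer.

n₁ = (z_α + z_β)² · (σ₁² + σ₂²/r) / δ²
   = (2.326 + 0.842)² · (41² + 68²/0.5) / 26²
   = 10.0362 · (1681 + 9248) / 676
   = 10.0362 · 10929 / 676
   = 162.26
Round up → n₁ = 163; n₂ = r·n₁ = 0.5 × 163 = 82.

n₁ = 163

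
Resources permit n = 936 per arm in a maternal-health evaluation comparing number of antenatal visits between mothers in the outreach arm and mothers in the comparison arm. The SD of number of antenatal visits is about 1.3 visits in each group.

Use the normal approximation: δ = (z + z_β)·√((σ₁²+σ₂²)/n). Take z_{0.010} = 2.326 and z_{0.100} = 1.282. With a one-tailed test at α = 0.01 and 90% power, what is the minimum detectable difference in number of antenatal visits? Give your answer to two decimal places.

δ = (z_α + z_β) · √((σ₁²+σ₂²)/n)
  = (2.326 + 1.282) · √(3.38/936)
  = 3.608 · √0.00361
  = 3.608 · 0.0601
  = 0.2168

Minimum detectable difference ≈ 0.22 visits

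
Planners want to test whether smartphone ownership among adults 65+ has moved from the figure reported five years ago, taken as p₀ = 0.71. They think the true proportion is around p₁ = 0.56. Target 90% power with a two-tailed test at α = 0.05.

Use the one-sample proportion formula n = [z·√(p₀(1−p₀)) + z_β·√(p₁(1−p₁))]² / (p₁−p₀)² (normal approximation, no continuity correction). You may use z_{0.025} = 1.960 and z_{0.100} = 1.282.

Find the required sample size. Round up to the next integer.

n = [z_{α/2}·√(p₀q₀) + z_β·√(p₁q₁)]² / (p₁ − p₀)²
  = [1.960·√(0.71·0.29) + 1.282·√(0.56·0.44)]² / (-0.15)²
  = [1.960·0.4538 + 1.282·0.4964]² / 0.0225
  = [1.5257]² / 0.0225
  = 103.46
Round up → n = 104.

n = 104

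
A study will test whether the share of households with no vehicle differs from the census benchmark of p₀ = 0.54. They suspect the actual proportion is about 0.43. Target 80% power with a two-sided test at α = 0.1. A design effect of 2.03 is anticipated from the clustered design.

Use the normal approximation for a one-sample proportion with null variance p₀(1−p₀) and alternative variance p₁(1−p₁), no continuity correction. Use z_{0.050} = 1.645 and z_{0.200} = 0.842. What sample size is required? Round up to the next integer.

n = [z_{α/2}·√(p₀q₀) + z_β·√(p₁q₁)]² / (p₁ − p₀)²
  = [1.645·√(0.54·0.46) + 0.842·√(0.43·0.57)]² / (-0.11)²
  = [1.645·0.4984 + 0.842·0.4951]² / 0.0121
  = [1.2367]² / 0.0121
  = 126.40
Design effect: 2.03 × 126.40 = 256.60.
Round up → n = 257.

n = 257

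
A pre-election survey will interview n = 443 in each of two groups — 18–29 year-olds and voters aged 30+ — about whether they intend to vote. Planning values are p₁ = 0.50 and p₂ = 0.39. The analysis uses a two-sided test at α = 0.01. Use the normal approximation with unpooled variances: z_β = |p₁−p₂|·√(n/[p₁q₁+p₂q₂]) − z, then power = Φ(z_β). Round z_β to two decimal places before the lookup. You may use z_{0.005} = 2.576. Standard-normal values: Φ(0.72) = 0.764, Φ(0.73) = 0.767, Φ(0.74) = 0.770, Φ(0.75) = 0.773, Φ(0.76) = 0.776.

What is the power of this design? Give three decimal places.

Power ≈ 0.770

z_β = |p₁−p₂|·√(n/[p₁q₁+p₂q₂]) − z_{α/2}
    = 0.11 · √(443/0.4879) − 2.576
    = 0.11 · 30.1326 − 2.576
    = 3.3146 − 2.576 = 0.7386 → 0.74
Power = Φ(0.74) = 0.770.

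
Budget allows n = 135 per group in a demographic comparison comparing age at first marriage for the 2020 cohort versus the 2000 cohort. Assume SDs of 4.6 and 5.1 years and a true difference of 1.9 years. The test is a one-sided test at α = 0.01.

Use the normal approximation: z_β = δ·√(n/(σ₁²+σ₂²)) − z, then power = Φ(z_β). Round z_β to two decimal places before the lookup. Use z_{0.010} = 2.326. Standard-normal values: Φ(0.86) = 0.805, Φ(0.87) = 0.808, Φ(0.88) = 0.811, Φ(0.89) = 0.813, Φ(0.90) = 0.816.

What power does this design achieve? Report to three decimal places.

Power ≈ 0.813

z_β = δ·√(n/(σ₁²+σ₂²)) − z_α
    = 1.9 · √(135/47.17) − 2.326
    = 1.9 · 1.69174 − 2.326
    = 3.2143 − 2.326 = 0.8883 → 0.89
Power = Φ(0.89) = 0.813.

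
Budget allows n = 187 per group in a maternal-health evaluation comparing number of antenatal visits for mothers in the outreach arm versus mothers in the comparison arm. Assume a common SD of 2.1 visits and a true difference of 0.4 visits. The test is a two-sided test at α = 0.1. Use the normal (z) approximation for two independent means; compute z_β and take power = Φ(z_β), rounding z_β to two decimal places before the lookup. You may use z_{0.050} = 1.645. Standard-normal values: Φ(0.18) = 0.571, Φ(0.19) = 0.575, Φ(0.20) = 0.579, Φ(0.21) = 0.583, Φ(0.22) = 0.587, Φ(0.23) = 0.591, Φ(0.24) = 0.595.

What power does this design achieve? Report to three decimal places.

z_β = δ·√(n/(σ₁²+σ₂²)) − z_{α/2}
    = 0.4 · √(187/8.82) − 1.645
    = 0.4 · 4.60454 − 1.645
    = 1.8418 − 1.645 = 0.1968 → 0.20
Power = Φ(0.20) = 0.579.

Power ≈ 0.579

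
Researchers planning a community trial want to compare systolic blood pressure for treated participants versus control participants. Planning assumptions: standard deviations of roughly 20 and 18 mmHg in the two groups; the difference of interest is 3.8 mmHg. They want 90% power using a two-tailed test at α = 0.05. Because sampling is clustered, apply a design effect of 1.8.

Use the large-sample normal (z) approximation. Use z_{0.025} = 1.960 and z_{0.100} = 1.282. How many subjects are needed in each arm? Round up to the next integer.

n = (z_{α/2} + z_β)² · (σ₁² + σ₂²) / δ²
  = (1.960 + 1.282)² · (20² + 18² = 724) / 3.8²
  = 10.5106 · 724 / 14.44
  = 526.98
Design effect: 1.8 × 526.98 = 948.57.
Round up → n = 949 per group.

n = 949 per group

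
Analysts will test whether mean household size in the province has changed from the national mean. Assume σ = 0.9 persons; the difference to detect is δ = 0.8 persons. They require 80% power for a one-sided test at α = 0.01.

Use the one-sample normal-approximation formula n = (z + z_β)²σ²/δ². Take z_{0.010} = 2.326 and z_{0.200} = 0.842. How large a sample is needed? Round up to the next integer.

n = 13

n = (z_α + z_β)² · σ² / δ²
  = (2.326 + 0.842)² · 0.9² / 0.8²
  = 10.0362 · 0.81 / 0.64
  = 12.70
Round up → n = 13.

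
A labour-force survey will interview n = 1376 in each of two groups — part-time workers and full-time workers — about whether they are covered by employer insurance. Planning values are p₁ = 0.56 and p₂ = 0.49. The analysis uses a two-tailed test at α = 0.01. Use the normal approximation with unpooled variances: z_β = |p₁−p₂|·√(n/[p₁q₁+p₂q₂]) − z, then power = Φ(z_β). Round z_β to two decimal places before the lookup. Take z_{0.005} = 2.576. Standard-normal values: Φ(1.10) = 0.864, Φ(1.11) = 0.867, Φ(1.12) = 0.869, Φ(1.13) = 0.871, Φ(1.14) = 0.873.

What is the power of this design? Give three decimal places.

Power ≈ 0.867

z_β = |p₁−p₂|·√(n/[p₁q₁+p₂q₂]) − z_{α/2}
    = 0.07 · √(1376/0.4963) − 2.576
    = 0.07 · 52.6547 − 2.576
    = 3.6858 − 2.576 = 1.1098 → 1.11
Power = Φ(1.11) = 0.867.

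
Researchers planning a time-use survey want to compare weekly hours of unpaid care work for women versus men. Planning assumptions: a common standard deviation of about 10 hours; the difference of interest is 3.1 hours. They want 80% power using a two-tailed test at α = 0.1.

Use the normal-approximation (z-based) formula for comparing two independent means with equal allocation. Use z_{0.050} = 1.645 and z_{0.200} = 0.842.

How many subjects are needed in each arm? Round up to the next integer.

n = (z_{α/2} + z_β)² · (σ₁² + σ₂²) / δ²
  = (1.645 + 0.842)² · (2·10² = 200) / 3.1²
  = 6.1852 · 200 / 9.61
  = 128.72
Round up → n = 129 per group.

n = 129 per group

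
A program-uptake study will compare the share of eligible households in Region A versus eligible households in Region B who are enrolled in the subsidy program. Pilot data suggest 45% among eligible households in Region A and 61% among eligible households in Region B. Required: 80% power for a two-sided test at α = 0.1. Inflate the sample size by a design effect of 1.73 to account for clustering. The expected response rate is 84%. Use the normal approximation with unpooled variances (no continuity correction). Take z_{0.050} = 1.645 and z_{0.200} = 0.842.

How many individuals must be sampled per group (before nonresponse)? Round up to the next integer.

n = (z_{α/2} + z_β)² · [p₁(1−p₁) + p₂(1−p₂)] / (p₁ − p₂)²
  = (1.645 + 0.842)² · (0.45·0.55 + 0.61·0.39) / (-0.16)²
  = (2.487)² · (0.2475 + 0.2379) / 0.0256
  = 6.1852 · 0.4854 / 0.0256
  = 117.28
Design effect: 1.73 × 117.28 = 202.89.
Adjust for 84% response: 202.89 / 0.84 = 241.53.
Round up → n = 242 per group.

n = 242 per group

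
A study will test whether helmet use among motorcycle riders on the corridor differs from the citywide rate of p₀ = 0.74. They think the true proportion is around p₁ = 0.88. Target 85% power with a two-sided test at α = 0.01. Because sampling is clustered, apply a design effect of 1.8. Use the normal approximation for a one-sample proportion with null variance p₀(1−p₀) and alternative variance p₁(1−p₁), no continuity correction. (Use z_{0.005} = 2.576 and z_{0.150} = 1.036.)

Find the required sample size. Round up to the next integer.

n = 198

n = [z_{α/2}·√(p₀q₀) + z_β·√(p₁q₁)]² / (p₁ − p₀)²
  = [2.576·√(0.74·0.26) + 1.036·√(0.88·0.12)]² / (0.14)²
  = [2.576·0.4386 + 1.036·0.3250]² / 0.0196
  = [1.4666]² / 0.0196
  = 109.74
Design effect: 1.8 × 109.74 = 197.53.
Round up → n = 198.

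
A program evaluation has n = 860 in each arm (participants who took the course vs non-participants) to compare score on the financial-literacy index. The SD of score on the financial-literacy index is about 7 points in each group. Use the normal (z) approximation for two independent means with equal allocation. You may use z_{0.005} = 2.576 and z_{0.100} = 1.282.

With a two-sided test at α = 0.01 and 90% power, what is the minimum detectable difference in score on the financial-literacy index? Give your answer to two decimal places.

Minimum detectable difference ≈ 1.30 points

δ = (z_{α/2} + z_β) · √((σ₁²+σ₂²)/n)
  = (2.576 + 1.282) · √(98/860)
  = 3.858 · √0.11395
  = 3.858 · 0.3376
  = 1.3023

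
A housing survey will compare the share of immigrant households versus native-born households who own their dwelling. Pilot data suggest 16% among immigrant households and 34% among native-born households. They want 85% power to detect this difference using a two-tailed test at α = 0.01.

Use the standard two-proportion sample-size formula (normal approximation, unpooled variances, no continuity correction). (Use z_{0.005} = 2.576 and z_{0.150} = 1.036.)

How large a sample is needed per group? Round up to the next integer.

n = (z_{α/2} + z_β)² · [p₁(1−p₁) + p₂(1−p₂)] / (p₁ − p₂)²
  = (2.576 + 1.036)² · (0.16·0.84 + 0.34·0.66) / (-0.18)²
  = (3.612)² · (0.1344 + 0.2244) / 0.0324
  = 13.0465 · 0.3588 / 0.0324
  = 144.48
Round up → n = 145 per group.

n = 145 per group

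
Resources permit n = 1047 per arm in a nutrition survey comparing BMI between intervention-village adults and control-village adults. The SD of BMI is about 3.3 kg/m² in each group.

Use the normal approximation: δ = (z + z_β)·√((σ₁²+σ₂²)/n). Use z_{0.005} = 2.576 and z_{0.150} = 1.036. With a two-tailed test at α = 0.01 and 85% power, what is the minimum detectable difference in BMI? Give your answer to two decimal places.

δ = (z_{α/2} + z_β) · √((σ₁²+σ₂²)/n)
  = (2.576 + 1.036) · √(21.78/1047)
  = 3.612 · √0.0208
  = 3.612 · 0.1442
  = 0.5210

Minimum detectable difference ≈ 0.52 kg/m²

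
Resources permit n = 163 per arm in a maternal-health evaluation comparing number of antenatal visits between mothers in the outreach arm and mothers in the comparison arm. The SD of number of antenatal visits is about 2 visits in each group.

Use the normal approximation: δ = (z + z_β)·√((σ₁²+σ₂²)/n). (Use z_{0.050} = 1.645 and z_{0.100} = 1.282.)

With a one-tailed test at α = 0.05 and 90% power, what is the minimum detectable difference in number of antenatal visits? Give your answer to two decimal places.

Minimum detectable difference ≈ 0.65 visits

δ = (z_α + z_β) · √((σ₁²+σ₂²)/n)
  = (1.645 + 1.282) · √(8/163)
  = 2.927 · √0.04908
  = 2.927 · 0.2215
  = 0.6484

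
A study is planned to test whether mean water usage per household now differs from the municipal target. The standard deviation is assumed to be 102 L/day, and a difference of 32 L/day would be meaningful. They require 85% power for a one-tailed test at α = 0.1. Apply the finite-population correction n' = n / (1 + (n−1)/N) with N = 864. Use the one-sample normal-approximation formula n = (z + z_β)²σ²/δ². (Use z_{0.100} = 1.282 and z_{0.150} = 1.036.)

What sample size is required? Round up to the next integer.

n = (z_α + z_β)² · σ² / δ²
  = (1.282 + 1.036)² · 102² / 32²
  = 5.3731 · 10404 / 1024
  = 54.59
Finite-population correction (N = 864): 54.59 / (1 + (54.59 − 1)/864) = 51.40.
Round up → n = 52.

n = 52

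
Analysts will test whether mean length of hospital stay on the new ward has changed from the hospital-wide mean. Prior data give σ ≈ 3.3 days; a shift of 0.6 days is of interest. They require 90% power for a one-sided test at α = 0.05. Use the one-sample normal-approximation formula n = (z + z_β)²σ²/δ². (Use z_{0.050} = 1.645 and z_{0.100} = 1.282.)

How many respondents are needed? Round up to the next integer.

n = (z_α + z_β)² · σ² / δ²
  = (1.645 + 1.282)² · 3.3² / 0.6²
  = 8.5673 · 10.89 / 0.36
  = 259.16
Round up → n = 260.

n = 260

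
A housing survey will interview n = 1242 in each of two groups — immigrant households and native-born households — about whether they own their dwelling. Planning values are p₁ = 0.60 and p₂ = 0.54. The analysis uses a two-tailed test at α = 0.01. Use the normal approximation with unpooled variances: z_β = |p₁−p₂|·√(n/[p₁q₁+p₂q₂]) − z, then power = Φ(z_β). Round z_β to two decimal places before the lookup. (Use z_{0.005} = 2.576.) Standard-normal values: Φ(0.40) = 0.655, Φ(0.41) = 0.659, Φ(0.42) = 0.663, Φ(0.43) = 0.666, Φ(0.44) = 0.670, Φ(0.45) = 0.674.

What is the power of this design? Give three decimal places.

Power ≈ 0.674

z_β = |p₁−p₂|·√(n/[p₁q₁+p₂q₂]) − z_{α/2}
    = 0.06 · √(1242/0.4884) − 2.576
    = 0.06 · 50.4281 − 2.576
    = 3.0257 − 2.576 = 0.4497 → 0.45
Power = Φ(0.45) = 0.674.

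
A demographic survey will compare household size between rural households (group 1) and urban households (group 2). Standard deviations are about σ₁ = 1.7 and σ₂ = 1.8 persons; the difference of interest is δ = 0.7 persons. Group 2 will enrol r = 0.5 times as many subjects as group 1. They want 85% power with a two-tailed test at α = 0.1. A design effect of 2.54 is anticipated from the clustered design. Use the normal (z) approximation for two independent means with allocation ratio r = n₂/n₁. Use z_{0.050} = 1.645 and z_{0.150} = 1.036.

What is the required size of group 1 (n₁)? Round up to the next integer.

n₁ = 350

n₁ = (z_{α/2} + z_β)² · (σ₁² + σ₂²/r) / δ²
   = (1.645 + 1.036)² · (1.7² + 1.8²/0.5) / 0.7²
   = 7.1878 · (2.89 + 6.48) / 0.49
   = 7.1878 · 9.37 / 0.49
   = 137.45
Design effect: 2.54 × 137.45 = 349.12.
Round up → n₁ = 350; n₂ = r·n₁ = 0.5 × 350 = 175.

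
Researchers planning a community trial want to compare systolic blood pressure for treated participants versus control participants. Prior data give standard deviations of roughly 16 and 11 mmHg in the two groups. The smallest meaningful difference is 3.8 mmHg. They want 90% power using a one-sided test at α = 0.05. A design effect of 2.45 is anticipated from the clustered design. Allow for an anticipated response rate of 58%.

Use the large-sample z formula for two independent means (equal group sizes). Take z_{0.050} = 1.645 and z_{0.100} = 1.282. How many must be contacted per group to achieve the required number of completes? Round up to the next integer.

n = (z_α + z_β)² · (σ₁² + σ₂²) / δ²
  = (1.645 + 1.282)² · (16² + 11² = 377) / 3.8²
  = 8.5673 · 377 / 14.44
  = 223.68
Design effect: 2.45 × 223.68 = 548.01.
Adjust for 58% response: 548.01 / 0.58 = 944.84.
Round up → n = 945 per group.

n = 945 per group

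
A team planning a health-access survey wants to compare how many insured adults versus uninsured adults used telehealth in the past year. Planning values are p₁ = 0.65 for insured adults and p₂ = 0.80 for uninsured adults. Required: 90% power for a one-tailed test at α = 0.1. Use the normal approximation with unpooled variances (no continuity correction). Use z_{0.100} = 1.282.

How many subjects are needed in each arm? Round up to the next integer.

n = (z_α + z_β)² · [p₁(1−p₁) + p₂(1−p₂)] / (p₁ − p₂)²
  = (1.282 + 1.282)² · (0.65·0.35 + 0.80·0.20) / (-0.15)²
  = (2.564)² · (0.2275 + 0.1600) / 0.0225
  = 6.5741 · 0.3875 / 0.0225
  = 113.22
Round up → n = 114 per group.

n = 114 per group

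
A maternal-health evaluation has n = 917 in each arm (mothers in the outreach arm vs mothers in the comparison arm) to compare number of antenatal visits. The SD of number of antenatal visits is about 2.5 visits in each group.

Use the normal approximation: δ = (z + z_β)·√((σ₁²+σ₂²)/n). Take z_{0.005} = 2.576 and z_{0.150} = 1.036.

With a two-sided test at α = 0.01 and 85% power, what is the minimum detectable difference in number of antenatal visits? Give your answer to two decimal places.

Minimum detectable difference ≈ 0.42 visits

δ = (z_{α/2} + z_β) · √((σ₁²+σ₂²)/n)
  = (2.576 + 1.036) · √(12.5/917)
  = 3.612 · √0.01363
  = 3.612 · 0.1168
  = 0.4217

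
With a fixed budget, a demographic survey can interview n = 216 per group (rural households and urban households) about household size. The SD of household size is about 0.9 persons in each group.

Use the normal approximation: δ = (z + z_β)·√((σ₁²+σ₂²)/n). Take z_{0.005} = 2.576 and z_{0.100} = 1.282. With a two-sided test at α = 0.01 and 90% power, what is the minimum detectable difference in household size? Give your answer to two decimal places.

Minimum detectable difference ≈ 0.33 persons

δ = (z_{α/2} + z_β) · √((σ₁²+σ₂²)/n)
  = (2.576 + 1.282) · √(1.62/216)
  = 3.858 · √0.0075
  = 3.858 · 0.0866
  = 0.3341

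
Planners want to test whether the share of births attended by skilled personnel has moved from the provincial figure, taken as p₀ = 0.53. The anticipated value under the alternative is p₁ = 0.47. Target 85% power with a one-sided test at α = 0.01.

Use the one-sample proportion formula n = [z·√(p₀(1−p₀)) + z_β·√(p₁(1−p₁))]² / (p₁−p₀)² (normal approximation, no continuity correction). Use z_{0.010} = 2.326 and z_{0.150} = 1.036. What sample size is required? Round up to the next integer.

n = 783

n = [z_α·√(p₀q₀) + z_β·√(p₁q₁)]² / (p₁ − p₀)²
  = [2.326·√(0.53·0.47) + 1.036·√(0.47·0.53)]² / (-0.06)²
  = [2.326·0.4991 + 1.036·0.4991]² / 0.0036
  = [1.6780]² / 0.0036
  = 782.11
Round up → n = 783.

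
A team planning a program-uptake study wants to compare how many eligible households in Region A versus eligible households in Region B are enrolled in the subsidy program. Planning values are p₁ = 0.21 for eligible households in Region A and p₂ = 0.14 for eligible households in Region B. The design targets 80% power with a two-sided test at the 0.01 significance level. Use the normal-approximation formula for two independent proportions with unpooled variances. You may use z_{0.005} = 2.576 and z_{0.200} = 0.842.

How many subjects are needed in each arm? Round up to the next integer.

n = 683 per group

n = (z_{α/2} + z_β)² · [p₁(1−p₁) + p₂(1−p₂)] / (p₁ − p₂)²
  = (2.576 + 0.842)² · (0.21·0.79 + 0.14·0.86) / (0.07)²
  = (3.418)² · (0.1659 + 0.1204) / 0.0049
  = 11.6827 · 0.2863 / 0.0049
  = 682.60
Round up → n = 683 per group.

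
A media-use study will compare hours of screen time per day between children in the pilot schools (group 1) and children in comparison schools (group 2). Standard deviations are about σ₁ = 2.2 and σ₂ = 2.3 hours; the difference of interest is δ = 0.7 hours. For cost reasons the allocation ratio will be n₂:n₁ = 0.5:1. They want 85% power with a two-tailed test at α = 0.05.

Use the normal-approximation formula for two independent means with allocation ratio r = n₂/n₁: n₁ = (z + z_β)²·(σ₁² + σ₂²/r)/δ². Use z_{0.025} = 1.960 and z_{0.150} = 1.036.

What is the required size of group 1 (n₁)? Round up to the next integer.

n₁ = (z_{α/2} + z_β)² · (σ₁² + σ₂²/r) / δ²
   = (1.960 + 1.036)² · (2.2² + 2.3²/0.5) / 0.7²
   = 8.9760 · (4.84 + 10.58) / 0.49
   = 8.9760 · 15.42 / 0.49
   = 282.47
Round up → n₁ = 283; n₂ = r·n₁ = 0.5 × 283 = 142.

n₁ = 283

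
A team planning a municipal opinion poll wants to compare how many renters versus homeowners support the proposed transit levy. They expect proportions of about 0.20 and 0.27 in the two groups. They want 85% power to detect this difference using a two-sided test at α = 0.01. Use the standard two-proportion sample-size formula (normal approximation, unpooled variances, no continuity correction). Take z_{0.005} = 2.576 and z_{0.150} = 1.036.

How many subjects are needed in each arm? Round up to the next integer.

n = (z_{α/2} + z_β)² · [p₁(1−p₁) + p₂(1−p₂)] / (p₁ − p₂)²
  = (2.576 + 1.036)² · (0.20·0.80 + 0.27·0.73) / (-0.07)²
  = (3.612)² · (0.1600 + 0.1971) / 0.0049
  = 13.0465 · 0.3571 / 0.0049
  = 950.80
Round up → n = 951 per group.

n = 951 per group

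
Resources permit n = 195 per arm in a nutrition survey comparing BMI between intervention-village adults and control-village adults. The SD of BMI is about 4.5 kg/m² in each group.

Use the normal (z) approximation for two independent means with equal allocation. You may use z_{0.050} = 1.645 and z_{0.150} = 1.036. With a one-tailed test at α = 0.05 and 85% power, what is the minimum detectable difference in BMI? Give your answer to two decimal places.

δ = (z_α + z_β) · √((σ₁²+σ₂²)/n)
  = (1.645 + 1.036) · √(40.5/195)
  = 2.681 · √0.20769
  = 2.681 · 0.4557
  = 1.2218

Minimum detectable difference ≈ 1.22 kg/m²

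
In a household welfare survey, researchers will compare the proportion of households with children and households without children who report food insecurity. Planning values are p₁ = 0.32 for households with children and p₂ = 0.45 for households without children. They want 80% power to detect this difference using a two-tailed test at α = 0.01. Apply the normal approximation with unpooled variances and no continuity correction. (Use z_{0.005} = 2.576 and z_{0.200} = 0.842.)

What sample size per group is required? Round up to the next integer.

n = 322 per group

n = (z_{α/2} + z_β)² · [p₁(1−p₁) + p₂(1−p₂)] / (p₁ − p₂)²
  = (2.576 + 0.842)² · (0.32·0.68 + 0.45·0.55) / (-0.13)²
  = (3.418)² · (0.2176 + 0.2475) / 0.0169
  = 11.6827 · 0.4651 / 0.0169
  = 321.52
Round up → n = 322 per group.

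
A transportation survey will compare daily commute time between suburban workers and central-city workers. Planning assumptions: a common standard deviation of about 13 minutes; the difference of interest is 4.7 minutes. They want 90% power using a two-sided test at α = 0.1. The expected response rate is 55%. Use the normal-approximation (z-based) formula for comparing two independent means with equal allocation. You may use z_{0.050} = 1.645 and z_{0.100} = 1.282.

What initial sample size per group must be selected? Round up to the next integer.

n = (z_{α/2} + z_β)² · (σ₁² + σ₂²) / δ²
  = (1.645 + 1.282)² · (2·13² = 338) / 4.7²
  = 8.5673 · 338 / 22.09
  = 131.09
Adjust for 55% response: 131.09 / 0.55 = 238.34.
Round up → n = 239 per group.

n = 239 per group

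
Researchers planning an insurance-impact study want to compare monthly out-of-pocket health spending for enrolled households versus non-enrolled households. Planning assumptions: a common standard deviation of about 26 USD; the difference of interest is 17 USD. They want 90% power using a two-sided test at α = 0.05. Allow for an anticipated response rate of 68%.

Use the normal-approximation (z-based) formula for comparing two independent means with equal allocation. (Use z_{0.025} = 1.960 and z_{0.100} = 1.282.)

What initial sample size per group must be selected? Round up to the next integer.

n = (z_{α/2} + z_β)² · (σ₁² + σ₂²) / δ²
  = (1.960 + 1.282)² · (2·26² = 1352) / 17²
  = 10.5106 · 1352 / 289
  = 49.17
Adjust for 68% response: 49.17 / 0.68 = 72.31.
Round up → n = 73 per group.

n = 73 per group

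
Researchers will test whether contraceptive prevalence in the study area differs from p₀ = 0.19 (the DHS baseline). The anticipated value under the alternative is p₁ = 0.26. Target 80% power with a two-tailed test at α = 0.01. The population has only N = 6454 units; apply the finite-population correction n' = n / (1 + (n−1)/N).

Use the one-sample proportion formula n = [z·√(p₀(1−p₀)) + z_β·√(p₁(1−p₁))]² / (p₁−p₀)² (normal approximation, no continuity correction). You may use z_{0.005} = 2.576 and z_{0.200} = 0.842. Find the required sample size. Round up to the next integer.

n = 367

n = [z_{α/2}·√(p₀q₀) + z_β·√(p₁q₁)]² / (p₁ − p₀)²
  = [2.576·√(0.19·0.81) + 0.842·√(0.26·0.74)]² / (0.07)²
  = [2.576·0.3923 + 0.842·0.4386]² / 0.0049
  = [1.3799]² / 0.0049
  = 388.60
Finite-population correction (N = 6454): 388.60 / (1 + (388.60 − 1)/6454) = 366.58.
Round up → n = 367.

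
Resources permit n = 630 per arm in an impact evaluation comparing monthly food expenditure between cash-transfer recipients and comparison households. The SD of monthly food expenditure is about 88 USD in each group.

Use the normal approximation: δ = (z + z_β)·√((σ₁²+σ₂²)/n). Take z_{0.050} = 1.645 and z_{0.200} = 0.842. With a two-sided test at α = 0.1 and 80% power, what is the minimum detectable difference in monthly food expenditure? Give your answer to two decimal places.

δ = (z_{α/2} + z_β) · √((σ₁²+σ₂²)/n)
  = (1.645 + 0.842) · √(15488/630)
  = 2.487 · √24.5841
  = 2.487 · 4.9582
  = 12.3311

Minimum detectable difference ≈ 12.33 USD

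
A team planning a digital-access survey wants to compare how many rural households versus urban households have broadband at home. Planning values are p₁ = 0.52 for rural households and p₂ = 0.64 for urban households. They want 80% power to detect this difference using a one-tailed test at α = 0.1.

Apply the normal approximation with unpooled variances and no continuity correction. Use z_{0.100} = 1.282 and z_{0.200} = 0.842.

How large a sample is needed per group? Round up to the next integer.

n = (z_α + z_β)² · [p₁(1−p₁) + p₂(1−p₂)] / (p₁ − p₂)²
  = (1.282 + 0.842)² · (0.52·0.48 + 0.64·0.36) / (-0.12)²
  = (2.124)² · (0.2496 + 0.2304) / 0.0144
  = 4.5114 · 0.4800 / 0.0144
  = 150.38
Round up → n = 151 per group.

n = 151 per group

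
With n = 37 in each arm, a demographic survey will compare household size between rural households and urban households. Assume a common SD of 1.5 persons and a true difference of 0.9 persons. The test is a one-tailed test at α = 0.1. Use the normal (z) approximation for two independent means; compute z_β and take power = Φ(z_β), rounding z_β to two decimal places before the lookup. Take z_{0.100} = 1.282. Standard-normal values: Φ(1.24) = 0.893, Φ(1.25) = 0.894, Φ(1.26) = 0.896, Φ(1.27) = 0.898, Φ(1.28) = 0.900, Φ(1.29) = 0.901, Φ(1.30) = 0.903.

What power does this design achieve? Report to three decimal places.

Power ≈ 0.903

z_β = δ·√(n/(σ₁²+σ₂²)) − z_α
    = 0.9 · √(37/4.5) − 1.282
    = 0.9 · 2.86744 − 1.282
    = 2.5807 − 1.282 = 1.2987 → 1.30
Power = Φ(1.30) = 0.903.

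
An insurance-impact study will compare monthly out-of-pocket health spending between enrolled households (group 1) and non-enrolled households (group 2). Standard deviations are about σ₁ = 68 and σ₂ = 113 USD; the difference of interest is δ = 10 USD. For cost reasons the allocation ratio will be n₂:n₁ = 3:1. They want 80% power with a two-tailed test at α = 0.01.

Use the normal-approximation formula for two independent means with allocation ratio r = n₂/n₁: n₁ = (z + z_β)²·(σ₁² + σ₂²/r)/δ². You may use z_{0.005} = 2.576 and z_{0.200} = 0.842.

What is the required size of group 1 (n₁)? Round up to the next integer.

n₁ = 1038

n₁ = (z_{α/2} + z_β)² · (σ₁² + σ₂²/r) / δ²
   = (2.576 + 0.842)² · (68² + 113²/3) / 10²
   = 11.6827 · (4624 + 4256.3) / 100
   = 11.6827 · 8880.3 / 100
   = 1037.46
Round up → n₁ = 1038; n₂ = r·n₁ = 3 × 1038 = 3114.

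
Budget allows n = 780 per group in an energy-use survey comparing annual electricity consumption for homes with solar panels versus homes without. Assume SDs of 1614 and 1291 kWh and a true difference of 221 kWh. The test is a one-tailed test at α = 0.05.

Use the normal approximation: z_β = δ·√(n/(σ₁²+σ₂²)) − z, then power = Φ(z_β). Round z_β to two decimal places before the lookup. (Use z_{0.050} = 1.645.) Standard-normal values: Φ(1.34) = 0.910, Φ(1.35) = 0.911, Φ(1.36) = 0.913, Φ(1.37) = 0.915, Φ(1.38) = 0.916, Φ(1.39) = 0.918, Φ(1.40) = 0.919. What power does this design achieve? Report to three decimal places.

z_β = δ·√(n/(σ₁²+σ₂²)) − z_α
    = 221 · √(780/4271677) − 1.645
    = 221 · 0.01351 − 1.645
    = 2.9863 − 1.645 = 1.3413 → 1.34
Power = Φ(1.34) = 0.910.

Power ≈ 0.910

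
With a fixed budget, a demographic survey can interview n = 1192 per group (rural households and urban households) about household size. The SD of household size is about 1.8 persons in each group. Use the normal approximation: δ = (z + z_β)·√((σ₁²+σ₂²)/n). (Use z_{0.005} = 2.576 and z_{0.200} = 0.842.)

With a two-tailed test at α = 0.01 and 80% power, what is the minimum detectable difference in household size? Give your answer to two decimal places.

δ = (z_{α/2} + z_β) · √((σ₁²+σ₂²)/n)
  = (2.576 + 0.842) · √(6.48/1192)
  = 3.418 · √0.00544
  = 3.418 · 0.0737
  = 0.2520

Minimum detectable difference ≈ 0.25 persons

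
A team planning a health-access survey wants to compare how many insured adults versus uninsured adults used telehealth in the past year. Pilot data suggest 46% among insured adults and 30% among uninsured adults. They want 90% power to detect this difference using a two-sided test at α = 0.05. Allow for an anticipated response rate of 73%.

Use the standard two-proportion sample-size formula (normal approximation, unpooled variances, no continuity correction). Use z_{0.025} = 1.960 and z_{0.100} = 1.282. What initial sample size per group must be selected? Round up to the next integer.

n = (z_{α/2} + z_β)² · [p₁(1−p₁) + p₂(1−p₂)] / (p₁ − p₂)²
  = (1.960 + 1.282)² · (0.46·0.54 + 0.30·0.70) / (0.16)²
  = (3.242)² · (0.2484 + 0.2100) / 0.0256
  = 10.5106 · 0.4584 / 0.0256
  = 188.20
Adjust for 73% response: 188.20 / 0.73 = 257.81.
Round up → n = 258 per group.

n = 258 per group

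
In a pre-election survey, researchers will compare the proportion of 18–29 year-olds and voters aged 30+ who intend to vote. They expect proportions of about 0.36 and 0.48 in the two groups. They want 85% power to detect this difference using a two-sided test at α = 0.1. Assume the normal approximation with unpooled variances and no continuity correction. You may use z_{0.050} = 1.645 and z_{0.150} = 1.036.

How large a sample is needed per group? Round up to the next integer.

n = (z_{α/2} + z_β)² · [p₁(1−p₁) + p₂(1−p₂)] / (p₁ − p₂)²
  = (1.645 + 1.036)² · (0.36·0.64 + 0.48·0.52) / (-0.12)²
  = (2.681)² · (0.2304 + 0.2496) / 0.0144
  = 7.1878 · 0.4800 / 0.0144
  = 239.59
Round up → n = 240 per group.

n = 240 per group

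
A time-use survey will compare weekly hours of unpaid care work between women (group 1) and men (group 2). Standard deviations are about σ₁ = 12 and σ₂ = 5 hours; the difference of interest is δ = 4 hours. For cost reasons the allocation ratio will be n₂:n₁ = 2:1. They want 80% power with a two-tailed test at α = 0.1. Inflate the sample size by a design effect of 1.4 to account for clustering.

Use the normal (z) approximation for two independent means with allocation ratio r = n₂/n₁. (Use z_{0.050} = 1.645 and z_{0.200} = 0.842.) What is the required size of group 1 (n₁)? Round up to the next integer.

n₁ = 85

n₁ = (z_{α/2} + z_β)² · (σ₁² + σ₂²/r) / δ²
   = (1.645 + 0.842)² · (12² + 5²/2) / 4²
   = 6.1852 · (144 + 12.5) / 16
   = 6.1852 · 156.5 / 16
   = 60.50
Design effect: 1.4 × 60.50 = 84.70.
Round up → n₁ = 85; n₂ = r·n₁ = 2 × 85 = 170.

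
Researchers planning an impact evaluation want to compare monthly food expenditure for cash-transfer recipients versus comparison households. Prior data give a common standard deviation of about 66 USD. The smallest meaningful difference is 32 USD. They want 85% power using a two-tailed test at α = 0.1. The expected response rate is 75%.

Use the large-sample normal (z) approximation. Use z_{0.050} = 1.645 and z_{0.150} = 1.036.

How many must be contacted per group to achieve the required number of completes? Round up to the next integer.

n = (z_{α/2} + z_β)² · (σ₁² + σ₂²) / δ²
  = (1.645 + 1.036)² · (2·66² = 8712) / 32²
  = 7.1878 · 8712 / 1024
  = 61.15
Adjust for 75% response: 61.15 / 0.75 = 81.54.
Round up → n = 82 per group.

n = 82 per group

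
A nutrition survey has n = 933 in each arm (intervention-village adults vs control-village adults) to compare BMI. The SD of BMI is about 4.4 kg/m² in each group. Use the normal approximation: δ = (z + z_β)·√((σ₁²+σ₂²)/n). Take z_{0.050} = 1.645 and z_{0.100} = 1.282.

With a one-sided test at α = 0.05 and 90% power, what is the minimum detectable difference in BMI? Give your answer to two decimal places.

Minimum detectable difference ≈ 0.60 kg/m²

δ = (z_α + z_β) · √((σ₁²+σ₂²)/n)
  = (1.645 + 1.282) · √(38.72/933)
  = 2.927 · √0.0415
  = 2.927 · 0.2037
  = 0.5963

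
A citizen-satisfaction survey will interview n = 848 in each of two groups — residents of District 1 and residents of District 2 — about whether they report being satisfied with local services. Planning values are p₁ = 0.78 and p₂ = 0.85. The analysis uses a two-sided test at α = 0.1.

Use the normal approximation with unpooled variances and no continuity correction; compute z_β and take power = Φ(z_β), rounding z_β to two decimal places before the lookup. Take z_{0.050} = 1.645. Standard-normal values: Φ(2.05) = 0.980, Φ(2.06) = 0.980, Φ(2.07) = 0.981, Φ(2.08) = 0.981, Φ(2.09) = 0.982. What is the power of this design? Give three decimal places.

Power ≈ 0.981

z_β = |p₁−p₂|·√(n/[p₁q₁+p₂q₂]) − z_{α/2}
    = 0.07 · √(848/0.2991) − 1.645
    = 0.07 · 53.2463 − 1.645
    = 3.7272 − 1.645 = 2.0822 → 2.08
Power = Φ(2.08) = 0.981.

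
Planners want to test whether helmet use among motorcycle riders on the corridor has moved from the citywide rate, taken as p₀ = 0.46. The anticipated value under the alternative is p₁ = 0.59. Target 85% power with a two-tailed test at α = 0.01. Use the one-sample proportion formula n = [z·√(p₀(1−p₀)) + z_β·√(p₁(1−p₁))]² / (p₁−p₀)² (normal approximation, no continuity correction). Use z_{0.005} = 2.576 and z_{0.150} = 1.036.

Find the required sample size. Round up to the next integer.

n = 191

n = [z_{α/2}·√(p₀q₀) + z_β·√(p₁q₁)]² / (p₁ − p₀)²
  = [2.576·√(0.46·0.54) + 1.036·√(0.59·0.41)]² / (0.13)²
  = [2.576·0.4984 + 1.036·0.4918]² / 0.0169
  = [1.7934]² / 0.0169
  = 190.31
Round up → n = 191.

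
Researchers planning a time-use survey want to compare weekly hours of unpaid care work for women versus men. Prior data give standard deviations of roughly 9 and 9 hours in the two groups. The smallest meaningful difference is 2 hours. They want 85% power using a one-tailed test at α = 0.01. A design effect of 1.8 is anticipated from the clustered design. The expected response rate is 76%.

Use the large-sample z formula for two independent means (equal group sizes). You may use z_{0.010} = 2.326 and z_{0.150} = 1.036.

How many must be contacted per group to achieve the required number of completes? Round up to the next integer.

n = (z_α + z_β)² · (σ₁² + σ₂²) / δ²
  = (2.326 + 1.036)² · (9² + 9² = 162) / 2²
  = 11.3030 · 162 / 4
  = 457.77
Design effect: 1.8 × 457.77 = 823.99.
Adjust for 76% response: 823.99 / 0.76 = 1084.20.
Round up → n = 1085 per group.

n = 1085 per group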